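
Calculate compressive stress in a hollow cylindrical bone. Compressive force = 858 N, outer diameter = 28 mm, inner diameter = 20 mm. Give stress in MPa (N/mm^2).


A = pi*(r_o^2 - r_i^2)
r_o = 14 mm, r_i = 10 mm
A = 301.593 mm^2
sigma = F/A = 858 / 301.593
sigma = 2.845 MPa


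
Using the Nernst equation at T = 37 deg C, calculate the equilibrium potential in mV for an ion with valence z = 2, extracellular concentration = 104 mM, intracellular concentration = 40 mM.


E = (RT/(zF)) * ln(C_out/C_in)
T = 37 + 273.15 = 310.15 K
E = (8.314 * 310.15 / (2 * 96485)) * ln(104/40)
E = 12.77 mV


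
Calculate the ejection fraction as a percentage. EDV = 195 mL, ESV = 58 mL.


SV = EDV - ESV = 195 - 58 = 137 mL
EF = SV/EDV * 100 = 137/195 * 100
EF = 70.26%


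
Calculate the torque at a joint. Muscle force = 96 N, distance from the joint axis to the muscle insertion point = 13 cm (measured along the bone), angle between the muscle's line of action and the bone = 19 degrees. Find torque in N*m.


Torque = F * d * sin(theta)   (moment arm = d*sin(theta))
d = 13 cm = 0.13 m
Torque = 96 * 0.13 * sin(19)
Torque = 4.063 N*m


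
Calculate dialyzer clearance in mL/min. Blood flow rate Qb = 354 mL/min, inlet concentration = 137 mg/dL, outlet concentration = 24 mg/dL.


K = Qb * (Cb_in - Cb_out) / Cb_in
K = 354 * (137 - 24) / 137
K = 292 mL/min


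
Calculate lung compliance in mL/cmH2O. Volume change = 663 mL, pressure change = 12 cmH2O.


C = dV / dP
C = 663 / 12
C = 55.25 mL/cmH2O


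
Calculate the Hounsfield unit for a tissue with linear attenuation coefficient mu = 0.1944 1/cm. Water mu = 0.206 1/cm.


HU = ((mu_tissue - mu_water) / mu_water) * 1000
HU = ((0.1944 - 0.206) / 0.206) * 1000
HU = -56.31


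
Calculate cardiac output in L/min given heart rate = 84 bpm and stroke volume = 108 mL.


CO = HR * SV
CO = 84 * 108 / 1000
CO = 9.072 L/min


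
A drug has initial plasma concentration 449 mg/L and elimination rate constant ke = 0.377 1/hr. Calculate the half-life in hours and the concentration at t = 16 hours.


t_half = ln(2) / ke = 0.693147 / 0.377 = 1.839 hr
C(t) = C0 * exp(-ke*t) = 449 * exp(-0.377*16)
C(16) = 1.078 mg/L


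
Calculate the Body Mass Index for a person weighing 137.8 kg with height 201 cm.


BMI = weight / height^2
height = 201 cm = 2.01 m
BMI = 137.8 / 2.01^2
BMI = 34.11 kg/m^2


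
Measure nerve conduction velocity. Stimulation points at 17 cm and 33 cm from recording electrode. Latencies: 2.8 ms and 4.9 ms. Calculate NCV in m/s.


Distance = (33 - 17) / 100 = 0.16 m
dt = (4.9 - 2.8) / 1000 = 0.0021 s
NCV = dist / dt = 76.19 m/s


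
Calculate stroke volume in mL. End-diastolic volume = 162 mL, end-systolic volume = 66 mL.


SV = EDV - ESV
SV = 162 - 66
SV = 96 mL


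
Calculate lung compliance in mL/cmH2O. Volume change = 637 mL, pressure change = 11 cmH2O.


C = dV / dP
C = 637 / 11
C = 57.91 mL/cmH2O


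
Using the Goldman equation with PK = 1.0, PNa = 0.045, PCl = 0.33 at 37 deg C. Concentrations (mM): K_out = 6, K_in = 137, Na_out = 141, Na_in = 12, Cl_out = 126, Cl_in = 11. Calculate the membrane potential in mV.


Vm = (RT/F)*ln((PK*Ko + PNa*Nao + PCl*Cli)/(PK*Ki + PNa*Nai + PCl*Clo))
Numer = 15.975, Denom = 179.12
Vm = -64.6 mV


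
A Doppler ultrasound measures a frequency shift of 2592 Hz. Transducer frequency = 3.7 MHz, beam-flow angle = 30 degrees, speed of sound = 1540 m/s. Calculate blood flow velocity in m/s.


v = fd * c / (2 * f0 * cos(theta))
v = 2592 * 1540 / (2 * 3.7000e+06 * cos(30))
v = 0.6229 m/s


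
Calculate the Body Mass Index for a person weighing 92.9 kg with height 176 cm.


BMI = weight / height^2
height = 176 cm = 1.76 m
BMI = 92.9 / 1.76^2
BMI = 29.99 kg/m^2


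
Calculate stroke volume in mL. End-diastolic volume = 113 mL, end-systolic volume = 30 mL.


SV = EDV - ESV
SV = 113 - 30
SV = 83 mL


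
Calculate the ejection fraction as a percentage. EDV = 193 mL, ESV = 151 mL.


SV = EDV - ESV = 193 - 151 = 42 mL
EF = SV/EDV * 100 = 42/193 * 100
EF = 21.76%


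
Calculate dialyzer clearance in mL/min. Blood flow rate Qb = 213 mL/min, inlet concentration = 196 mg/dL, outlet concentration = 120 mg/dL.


K = Qb * (Cb_in - Cb_out) / Cb_in
K = 213 * (196 - 120) / 196
K = 82.59 mL/min


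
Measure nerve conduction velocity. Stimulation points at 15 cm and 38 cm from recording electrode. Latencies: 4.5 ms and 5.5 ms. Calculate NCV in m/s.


Distance = (38 - 15) / 100 = 0.23 m
dt = (5.5 - 4.5) / 1000 = 0.001 s
NCV = dist / dt = 230 m/s


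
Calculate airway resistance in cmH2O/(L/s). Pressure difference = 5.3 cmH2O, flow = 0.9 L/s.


R = dP / flow
R = 5.3 / 0.9
R = 5.889 cmH2O/(L/s)


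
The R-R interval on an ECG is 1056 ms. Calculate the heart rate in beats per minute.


HR = 60 / RR_interval(s)
RR = 1056 ms = 1.056 s
HR = 60 / 1.056 = 56.82 bpm


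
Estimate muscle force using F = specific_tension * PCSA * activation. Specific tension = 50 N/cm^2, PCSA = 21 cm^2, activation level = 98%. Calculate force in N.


F = sigma * PCSA * activation
F = 50 * 21 * 0.98
F = 1029 N


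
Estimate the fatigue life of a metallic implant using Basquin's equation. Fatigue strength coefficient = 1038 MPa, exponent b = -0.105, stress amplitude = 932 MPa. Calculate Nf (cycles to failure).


sigma_a = sigma_f' * (2Nf)^b
2Nf = (sigma_a/sigma_f')^(1/b)
2Nf = (932/1038)^(1/-0.105)
2Nf = 2.7895717
Nf = 1.395


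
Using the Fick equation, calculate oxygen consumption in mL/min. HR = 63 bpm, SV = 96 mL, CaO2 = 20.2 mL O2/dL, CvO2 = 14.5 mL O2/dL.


CO = HR*SV = 63*96/1000 = 6.048 L/min
a-v O2 diff = 20.2 - 14.5 = 5.7 mL/dL
VO2 = CO * (CaO2-CvO2) * 10 dL/L
VO2 = 6.048 * 5.7 * 10
VO2 = 344.7 mL/min


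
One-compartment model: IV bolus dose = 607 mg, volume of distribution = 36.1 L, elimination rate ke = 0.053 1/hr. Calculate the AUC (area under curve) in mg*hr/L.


C0 = Dose/Vd = 607/36.1 = 16.8144 mg/L
AUC = C0/ke = 16.8144/0.053
AUC = 317.3 mg*hr/L


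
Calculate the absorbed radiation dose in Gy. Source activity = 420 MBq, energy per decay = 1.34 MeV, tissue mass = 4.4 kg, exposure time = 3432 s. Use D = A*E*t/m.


A = 420 MBq = 4.2000e+08 Bq
E = 1.34 MeV = 2.14668e-13 J
D = A*E*t/m = 4.2000e+08*2.14668e-13*3432/4.4
D = 0.07033 Gy


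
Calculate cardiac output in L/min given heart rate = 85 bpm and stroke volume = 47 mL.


CO = HR * SV
CO = 85 * 47 / 1000
CO = 3.995 L/min


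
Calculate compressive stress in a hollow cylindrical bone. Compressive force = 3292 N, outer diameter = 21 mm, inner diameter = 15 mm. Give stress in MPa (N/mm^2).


A = pi*(r_o^2 - r_i^2)
r_o = 10.5 mm, r_i = 7.5 mm
A = 169.646 mm^2
sigma = F/A = 3292 / 169.646
sigma = 19.41 MPa


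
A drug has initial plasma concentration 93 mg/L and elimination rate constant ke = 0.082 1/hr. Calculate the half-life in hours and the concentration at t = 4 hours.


t_half = ln(2) / ke = 0.693147 / 0.082 = 8.453 hr
C(t) = C0 * exp(-ke*t) = 93 * exp(-0.082*4)
C(4) = 66.99 mg/L


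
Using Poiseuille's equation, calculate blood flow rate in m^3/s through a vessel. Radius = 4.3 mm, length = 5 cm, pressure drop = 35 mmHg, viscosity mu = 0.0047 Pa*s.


Q = pi*r^4*dP / (8*mu*L)
r = 0.0043 m, L = 0.05 m
dP = 35 mmHg = 4666.27 Pa
Q = 0.002666 m^3/s


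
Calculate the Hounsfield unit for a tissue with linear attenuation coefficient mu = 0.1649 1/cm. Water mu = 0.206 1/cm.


HU = ((mu_tissue - mu_water) / mu_water) * 1000
HU = ((0.1649 - 0.206) / 0.206) * 1000
HU = -199.5


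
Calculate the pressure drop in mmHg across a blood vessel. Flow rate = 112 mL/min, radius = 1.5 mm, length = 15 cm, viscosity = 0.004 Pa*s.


dP = 8*mu*L*Q / (pi*r^4)
Q = 112 mL/min = 1.86667e-06 m^3/s
dP = 563.37 Pa = 563.37 / 133.322 mmHg = 4.226 mmHg


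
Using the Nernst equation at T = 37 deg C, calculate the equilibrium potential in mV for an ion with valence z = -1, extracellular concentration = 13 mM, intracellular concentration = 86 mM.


E = (RT/(zF)) * ln(C_out/C_in)
T = 37 + 273.15 = 310.15 K
E = (8.314 * 310.15 / (-1 * 96485)) * ln(13/86)
E = 50.49 mV


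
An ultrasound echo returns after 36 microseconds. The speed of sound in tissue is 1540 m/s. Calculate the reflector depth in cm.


depth = c * t / 2
t = 36 us = 3.6000e-05 s
depth = 1540 * 3.6000e-05 / 2
depth = 0.02772 m = 2.772 cm


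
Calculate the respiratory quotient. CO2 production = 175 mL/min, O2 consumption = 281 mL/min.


RQ = VCO2 / VO2
RQ = 175 / 281
RQ = 0.6228


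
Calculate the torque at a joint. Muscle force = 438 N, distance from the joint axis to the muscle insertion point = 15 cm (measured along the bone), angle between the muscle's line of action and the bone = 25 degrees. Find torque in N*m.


Torque = F * d * sin(theta)   (moment arm = d*sin(theta))
d = 15 cm = 0.15 m
Torque = 438 * 0.15 * sin(25)
Torque = 27.77 N*m


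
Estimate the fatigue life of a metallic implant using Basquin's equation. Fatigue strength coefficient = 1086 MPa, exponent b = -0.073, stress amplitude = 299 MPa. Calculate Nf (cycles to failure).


sigma_a = sigma_f' * (2Nf)^b
2Nf = (sigma_a/sigma_f')^(1/b)
2Nf = (299/1086)^(1/-0.073)
2Nf = 47141781
Nf = 2.3571e+07


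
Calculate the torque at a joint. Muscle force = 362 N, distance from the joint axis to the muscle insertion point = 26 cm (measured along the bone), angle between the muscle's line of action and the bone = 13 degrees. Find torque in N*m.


Torque = F * d * sin(theta)   (moment arm = d*sin(theta))
d = 26 cm = 0.26 m
Torque = 362 * 0.26 * sin(13)
Torque = 21.17 N*m


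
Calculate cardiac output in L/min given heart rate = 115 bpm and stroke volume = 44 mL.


CO = HR * SV
CO = 115 * 44 / 1000
CO = 5.06 L/min


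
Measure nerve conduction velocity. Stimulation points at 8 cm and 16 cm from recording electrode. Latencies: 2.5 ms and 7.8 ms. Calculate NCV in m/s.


Distance = (16 - 8) / 100 = 0.08 m
dt = (7.8 - 2.5) / 1000 = 0.0053 s
NCV = dist / dt = 15.09 m/s


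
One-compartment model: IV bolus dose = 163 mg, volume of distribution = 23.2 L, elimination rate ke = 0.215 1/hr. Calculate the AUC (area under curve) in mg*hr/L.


C0 = Dose/Vd = 163/23.2 = 7.02586 mg/L
AUC = C0/ke = 7.02586/0.215
AUC = 32.68 mg*hr/L


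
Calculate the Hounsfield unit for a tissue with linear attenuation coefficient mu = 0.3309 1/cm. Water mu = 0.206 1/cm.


HU = ((mu_tissue - mu_water) / mu_water) * 1000
HU = ((0.3309 - 0.206) / 0.206) * 1000
HU = 606.3


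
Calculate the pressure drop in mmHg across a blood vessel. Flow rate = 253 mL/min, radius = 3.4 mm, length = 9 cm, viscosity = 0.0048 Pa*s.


dP = 8*mu*L*Q / (pi*r^4)
Q = 253 mL/min = 4.21667e-06 m^3/s
dP = 34.7119 Pa = 34.7119 / 133.322 mmHg = 0.2604 mmHg


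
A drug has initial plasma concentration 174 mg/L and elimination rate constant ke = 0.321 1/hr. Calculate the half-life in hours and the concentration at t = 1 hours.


t_half = ln(2) / ke = 0.693147 / 0.321 = 2.159 hr
C(t) = C0 * exp(-ke*t) = 174 * exp(-0.321*1)
C(1) = 126.2 mg/L


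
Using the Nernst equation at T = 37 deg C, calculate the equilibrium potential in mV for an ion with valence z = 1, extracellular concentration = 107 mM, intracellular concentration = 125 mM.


E = (RT/(zF)) * ln(C_out/C_in)
T = 37 + 273.15 = 310.15 K
E = (8.314 * 310.15 / (1 * 96485)) * ln(107/125)
E = -4.155 mV


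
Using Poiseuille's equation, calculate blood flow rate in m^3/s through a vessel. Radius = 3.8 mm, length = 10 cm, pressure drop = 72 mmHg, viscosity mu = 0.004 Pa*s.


Q = pi*r^4*dP / (8*mu*L)
r = 0.0038 m, L = 0.1 m
dP = 72 mmHg = 9599.184 Pa
Q = 0.001965 m^3/s


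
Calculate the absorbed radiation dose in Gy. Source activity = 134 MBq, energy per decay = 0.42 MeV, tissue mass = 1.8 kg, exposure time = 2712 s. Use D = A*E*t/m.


A = 134 MBq = 1.3400e+08 Bq
E = 0.42 MeV = 6.7284e-14 J
D = A*E*t/m = 1.3400e+08*6.7284e-14*2712/1.8
D = 0.01358 Gy


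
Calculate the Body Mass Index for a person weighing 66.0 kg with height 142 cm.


BMI = weight / height^2
height = 142 cm = 1.42 m
BMI = 66.0 / 1.42^2
BMI = 32.73 kg/m^2


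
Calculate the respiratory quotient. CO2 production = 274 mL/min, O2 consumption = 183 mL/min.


RQ = VCO2 / VO2
RQ = 274 / 183
RQ = 1.497


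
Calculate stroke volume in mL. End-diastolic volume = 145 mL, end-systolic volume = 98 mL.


SV = EDV - ESV
SV = 145 - 98
SV = 47 mL


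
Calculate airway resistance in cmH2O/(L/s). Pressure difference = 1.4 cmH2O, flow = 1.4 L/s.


R = dP / flow
R = 1.4 / 1.4
R = 1 cmH2O/(L/s)


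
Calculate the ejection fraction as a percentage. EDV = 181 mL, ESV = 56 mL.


SV = EDV - ESV = 181 - 56 = 125 mL
EF = SV/EDV * 100 = 125/181 * 100
EF = 69.06%


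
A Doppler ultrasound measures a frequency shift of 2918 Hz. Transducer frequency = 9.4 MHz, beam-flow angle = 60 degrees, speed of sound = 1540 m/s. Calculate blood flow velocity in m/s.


v = fd * c / (2 * f0 * cos(theta))
v = 2918 * 1540 / (2 * 9.4000e+06 * cos(60))
v = 0.4781 m/s


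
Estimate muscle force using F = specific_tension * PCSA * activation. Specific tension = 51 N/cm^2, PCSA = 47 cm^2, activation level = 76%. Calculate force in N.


F = sigma * PCSA * activation
F = 51 * 47 * 0.76
F = 1822 N


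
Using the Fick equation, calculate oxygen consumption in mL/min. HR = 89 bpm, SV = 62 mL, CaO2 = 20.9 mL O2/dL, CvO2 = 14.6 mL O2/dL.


CO = HR*SV = 89*62/1000 = 5.518 L/min
a-v O2 diff = 20.9 - 14.6 = 6.3 mL/dL
VO2 = CO * (CaO2-CvO2) * 10 dL/L
VO2 = 5.518 * 6.3 * 10
VO2 = 347.6 mL/min


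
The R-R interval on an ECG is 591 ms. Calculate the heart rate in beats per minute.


HR = 60 / RR_interval(s)
RR = 591 ms = 0.591 s
HR = 60 / 0.591 = 101.5 bpm


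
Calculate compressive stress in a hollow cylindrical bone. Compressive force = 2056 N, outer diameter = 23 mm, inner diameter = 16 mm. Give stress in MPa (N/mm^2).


A = pi*(r_o^2 - r_i^2)
r_o = 11.5 mm, r_i = 8 mm
A = 214.414 mm^2
sigma = F/A = 2056 / 214.414
sigma = 9.589 MPa


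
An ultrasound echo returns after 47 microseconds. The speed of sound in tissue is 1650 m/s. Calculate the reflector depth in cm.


depth = c * t / 2
t = 47 us = 4.7000e-05 s
depth = 1650 * 4.7000e-05 / 2
depth = 0.038775 m = 3.8775 cm


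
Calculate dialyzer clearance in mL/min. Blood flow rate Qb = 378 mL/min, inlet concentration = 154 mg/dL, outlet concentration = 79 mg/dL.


K = Qb * (Cb_in - Cb_out) / Cb_in
K = 378 * (154 - 79) / 154
K = 184.1 mL/min


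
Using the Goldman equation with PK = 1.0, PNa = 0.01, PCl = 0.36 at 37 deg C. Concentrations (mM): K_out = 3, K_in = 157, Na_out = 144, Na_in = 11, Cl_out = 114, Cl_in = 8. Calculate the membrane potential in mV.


Vm = (RT/F)*ln((PK*Ko + PNa*Nao + PCl*Cli)/(PK*Ki + PNa*Nai + PCl*Clo))
Numer = 7.32, Denom = 198.15
Vm = -88.15 mV


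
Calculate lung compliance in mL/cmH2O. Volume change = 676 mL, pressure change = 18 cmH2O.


C = dV / dP
C = 676 / 18
C = 37.56 mL/cmH2O


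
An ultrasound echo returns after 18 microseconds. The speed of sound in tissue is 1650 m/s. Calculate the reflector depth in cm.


depth = c * t / 2
t = 18 us = 1.8000e-05 s
depth = 1650 * 1.8000e-05 / 2
depth = 0.01485 m = 1.485 cm


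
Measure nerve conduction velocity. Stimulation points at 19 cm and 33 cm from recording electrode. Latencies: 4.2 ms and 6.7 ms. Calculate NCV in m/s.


Distance = (33 - 19) / 100 = 0.14 m
dt = (6.7 - 4.2) / 1000 = 0.0025 s
NCV = dist / dt = 56 m/s


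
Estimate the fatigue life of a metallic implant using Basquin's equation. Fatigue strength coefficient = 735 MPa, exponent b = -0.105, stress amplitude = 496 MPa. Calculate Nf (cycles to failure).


sigma_a = sigma_f' * (2Nf)^b
2Nf = (sigma_a/sigma_f')^(1/b)
2Nf = (496/735)^(1/-0.105)
2Nf = 42.33705
Nf = 21.17


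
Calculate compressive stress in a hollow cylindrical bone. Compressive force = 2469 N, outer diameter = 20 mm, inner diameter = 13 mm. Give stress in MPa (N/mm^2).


A = pi*(r_o^2 - r_i^2)
r_o = 10 mm, r_i = 6.5 mm
A = 181.427 mm^2
sigma = F/A = 2469 / 181.427
sigma = 13.61 MPa


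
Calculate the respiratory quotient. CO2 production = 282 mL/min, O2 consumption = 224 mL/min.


RQ = VCO2 / VO2
RQ = 282 / 224
RQ = 1.259


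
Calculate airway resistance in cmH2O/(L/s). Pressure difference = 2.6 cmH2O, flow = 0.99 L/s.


R = dP / flow
R = 2.6 / 0.99
R = 2.626 cmH2O/(L/s)


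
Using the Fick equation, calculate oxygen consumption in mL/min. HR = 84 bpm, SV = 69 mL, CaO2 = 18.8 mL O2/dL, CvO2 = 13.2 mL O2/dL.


CO = HR*SV = 84*69/1000 = 5.796 L/min
a-v O2 diff = 18.8 - 13.2 = 5.6 mL/dL
VO2 = CO * (CaO2-CvO2) * 10 dL/L
VO2 = 5.796 * 5.6 * 10
VO2 = 324.6 mL/min


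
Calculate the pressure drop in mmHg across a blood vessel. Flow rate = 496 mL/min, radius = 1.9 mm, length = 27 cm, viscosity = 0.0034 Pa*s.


dP = 8*mu*L*Q / (pi*r^4)
Q = 496 mL/min = 8.26667e-06 m^3/s
dP = 1482.86 Pa = 1482.86 / 133.322 mmHg = 11.12 mmHg


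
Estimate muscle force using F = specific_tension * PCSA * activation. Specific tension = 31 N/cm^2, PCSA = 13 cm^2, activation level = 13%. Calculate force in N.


F = sigma * PCSA * activation
F = 31 * 13 * 0.13
F = 52.39 N


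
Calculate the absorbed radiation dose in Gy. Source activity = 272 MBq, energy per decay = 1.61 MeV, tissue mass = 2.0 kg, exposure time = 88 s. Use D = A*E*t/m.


A = 272 MBq = 2.7200e+08 Bq
E = 1.61 MeV = 2.57922e-13 J
D = A*E*t/m = 2.7200e+08*2.57922e-13*88/2.0
D = 0.003087 Gy


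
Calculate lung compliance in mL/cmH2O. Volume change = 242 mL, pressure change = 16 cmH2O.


C = dV / dP
C = 242 / 16
C = 15.12 mL/cmH2O


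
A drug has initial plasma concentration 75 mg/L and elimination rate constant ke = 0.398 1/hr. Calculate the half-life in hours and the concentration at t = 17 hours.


t_half = ln(2) / ke = 0.693147 / 0.398 = 1.742 hr
C(t) = C0 * exp(-ke*t) = 75 * exp(-0.398*17)
C(17) = 0.08642 mg/L


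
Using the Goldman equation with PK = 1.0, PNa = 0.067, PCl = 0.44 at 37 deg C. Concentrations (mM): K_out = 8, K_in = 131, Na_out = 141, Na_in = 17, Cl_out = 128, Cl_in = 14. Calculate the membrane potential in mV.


Vm = (RT/F)*ln((PK*Ko + PNa*Nao + PCl*Cli)/(PK*Ki + PNa*Nai + PCl*Clo))
Numer = 23.607, Denom = 188.459
Vm = -55.52 mV


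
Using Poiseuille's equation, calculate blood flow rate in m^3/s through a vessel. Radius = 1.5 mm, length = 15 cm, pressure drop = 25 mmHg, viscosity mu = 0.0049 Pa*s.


Q = pi*r^4*dP / (8*mu*L)
r = 0.0015 m, L = 0.15 m
dP = 25 mmHg = 3333.05 Pa
Q = 9.0153e-06 m^3/s


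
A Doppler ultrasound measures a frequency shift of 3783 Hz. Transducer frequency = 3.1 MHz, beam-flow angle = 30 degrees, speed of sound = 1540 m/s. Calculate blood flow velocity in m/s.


v = fd * c / (2 * f0 * cos(theta))
v = 3783 * 1540 / (2 * 3.1000e+06 * cos(30))
v = 1.085 m/s


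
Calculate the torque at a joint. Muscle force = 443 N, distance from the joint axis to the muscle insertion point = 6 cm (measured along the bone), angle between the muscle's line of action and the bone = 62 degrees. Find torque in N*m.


Torque = F * d * sin(theta)   (moment arm = d*sin(theta))
d = 6 cm = 0.06 m
Torque = 443 * 0.06 * sin(62)
Torque = 23.47 N*m


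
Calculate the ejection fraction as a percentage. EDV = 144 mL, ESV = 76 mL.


SV = EDV - ESV = 144 - 76 = 68 mL
EF = SV/EDV * 100 = 68/144 * 100
EF = 47.22%


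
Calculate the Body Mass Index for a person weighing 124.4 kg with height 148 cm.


BMI = weight / height^2
height = 148 cm = 1.48 m
BMI = 124.4 / 1.48^2
BMI = 56.79 kg/m^2


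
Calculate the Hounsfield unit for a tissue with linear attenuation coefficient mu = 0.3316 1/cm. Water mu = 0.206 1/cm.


HU = ((mu_tissue - mu_water) / mu_water) * 1000
HU = ((0.3316 - 0.206) / 0.206) * 1000
HU = 609.7


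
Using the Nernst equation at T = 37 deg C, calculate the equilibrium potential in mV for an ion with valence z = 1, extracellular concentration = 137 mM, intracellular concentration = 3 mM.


E = (RT/(zF)) * ln(C_out/C_in)
T = 37 + 273.15 = 310.15 K
E = (8.314 * 310.15 / (1 * 96485)) * ln(137/3)
E = 102.1 mV


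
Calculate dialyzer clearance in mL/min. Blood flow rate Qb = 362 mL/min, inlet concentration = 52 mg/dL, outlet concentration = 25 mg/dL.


K = Qb * (Cb_in - Cb_out) / Cb_in
K = 362 * (52 - 25) / 52
K = 188 mL/min


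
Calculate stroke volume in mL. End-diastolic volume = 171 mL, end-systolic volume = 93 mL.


SV = EDV - ESV
SV = 171 - 93
SV = 78 mL


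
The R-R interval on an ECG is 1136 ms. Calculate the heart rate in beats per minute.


HR = 60 / RR_interval(s)
RR = 1136 ms = 1.136 s
HR = 60 / 1.136 = 52.82 bpm


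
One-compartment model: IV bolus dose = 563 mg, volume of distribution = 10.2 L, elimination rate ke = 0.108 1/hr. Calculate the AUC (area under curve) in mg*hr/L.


C0 = Dose/Vd = 563/10.2 = 55.1961 mg/L
AUC = C0/ke = 55.1961/0.108
AUC = 511.1 mg*hr/L


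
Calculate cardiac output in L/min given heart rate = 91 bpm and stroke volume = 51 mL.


CO = HR * SV
CO = 91 * 51 / 1000
CO = 4.641 L/min


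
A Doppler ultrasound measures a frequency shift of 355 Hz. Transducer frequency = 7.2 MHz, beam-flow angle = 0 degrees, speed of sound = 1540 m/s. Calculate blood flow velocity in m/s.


v = fd * c / (2 * f0 * cos(theta))
v = 355 * 1540 / (2 * 7.2000e+06 * cos(0))
v = 0.03797 m/s


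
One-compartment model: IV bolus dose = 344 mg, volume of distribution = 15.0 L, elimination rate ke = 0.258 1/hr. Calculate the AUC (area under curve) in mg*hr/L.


C0 = Dose/Vd = 344/15.0 = 22.9333 mg/L
AUC = C0/ke = 22.9333/0.258
AUC = 88.89 mg*hr/L


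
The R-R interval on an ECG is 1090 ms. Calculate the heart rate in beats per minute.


HR = 60 / RR_interval(s)
RR = 1090 ms = 1.09 s
HR = 60 / 1.09 = 55.05 bpm


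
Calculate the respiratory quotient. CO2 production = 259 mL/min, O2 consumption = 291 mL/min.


RQ = VCO2 / VO2
RQ = 259 / 291
RQ = 0.89


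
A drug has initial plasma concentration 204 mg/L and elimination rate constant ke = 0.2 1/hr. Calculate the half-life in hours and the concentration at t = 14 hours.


t_half = ln(2) / ke = 0.693147 / 0.2 = 3.466 hr
C(t) = C0 * exp(-ke*t) = 204 * exp(-0.2*14)
C(14) = 12.41 mg/L


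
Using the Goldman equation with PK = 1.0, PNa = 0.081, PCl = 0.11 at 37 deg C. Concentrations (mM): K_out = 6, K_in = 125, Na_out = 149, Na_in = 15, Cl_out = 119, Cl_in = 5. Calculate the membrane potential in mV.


Vm = (RT/F)*ln((PK*Ko + PNa*Nao + PCl*Cli)/(PK*Ki + PNa*Nai + PCl*Clo))
Numer = 18.619, Denom = 139.305
Vm = -53.78 mV


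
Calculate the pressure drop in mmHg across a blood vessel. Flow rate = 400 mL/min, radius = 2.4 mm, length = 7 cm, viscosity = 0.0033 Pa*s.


dP = 8*mu*L*Q / (pi*r^4)
Q = 400 mL/min = 6.66667e-06 m^3/s
dP = 118.2 Pa = 118.2 / 133.322 mmHg = 0.8866 mmHg


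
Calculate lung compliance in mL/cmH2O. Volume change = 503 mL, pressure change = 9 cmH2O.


C = dV / dP
C = 503 / 9
C = 55.89 mL/cmH2O


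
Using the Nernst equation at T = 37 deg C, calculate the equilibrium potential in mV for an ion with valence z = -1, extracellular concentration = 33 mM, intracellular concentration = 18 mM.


E = (RT/(zF)) * ln(C_out/C_in)
T = 37 + 273.15 = 310.15 K
E = (8.314 * 310.15 / (-1 * 96485)) * ln(33/18)
E = -16.2 mV


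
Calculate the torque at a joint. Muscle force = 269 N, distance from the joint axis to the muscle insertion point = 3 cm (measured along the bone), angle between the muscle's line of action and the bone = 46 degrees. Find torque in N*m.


Torque = F * d * sin(theta)   (moment arm = d*sin(theta))
d = 3 cm = 0.03 m
Torque = 269 * 0.03 * sin(46)
Torque = 5.805 N*m


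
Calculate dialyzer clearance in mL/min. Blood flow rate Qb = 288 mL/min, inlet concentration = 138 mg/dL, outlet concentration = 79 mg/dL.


K = Qb * (Cb_in - Cb_out) / Cb_in
K = 288 * (138 - 79) / 138
K = 123.1 mL/min


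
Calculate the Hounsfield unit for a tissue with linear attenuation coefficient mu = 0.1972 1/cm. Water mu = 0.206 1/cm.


HU = ((mu_tissue - mu_water) / mu_water) * 1000
HU = ((0.1972 - 0.206) / 0.206) * 1000
HU = -42.72


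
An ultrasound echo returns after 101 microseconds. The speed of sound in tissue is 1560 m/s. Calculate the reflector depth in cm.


depth = c * t / 2
t = 101 us = 1.0100e-04 s
depth = 1560 * 1.0100e-04 / 2
depth = 0.07878 m = 7.878 cm


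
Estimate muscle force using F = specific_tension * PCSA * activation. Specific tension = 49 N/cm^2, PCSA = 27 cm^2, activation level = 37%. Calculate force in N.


F = sigma * PCSA * activation
F = 49 * 27 * 0.37
F = 489.5 N


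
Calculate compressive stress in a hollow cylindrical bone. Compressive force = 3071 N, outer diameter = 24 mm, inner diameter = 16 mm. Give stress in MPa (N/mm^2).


A = pi*(r_o^2 - r_i^2)
r_o = 12 mm, r_i = 8 mm
A = 251.327 mm^2
sigma = F/A = 3071 / 251.327
sigma = 12.22 MPa


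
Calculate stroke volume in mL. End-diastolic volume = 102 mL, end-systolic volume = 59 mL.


SV = EDV - ESV
SV = 102 - 59
SV = 43 mL


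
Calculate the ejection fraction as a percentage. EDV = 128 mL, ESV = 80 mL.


SV = EDV - ESV = 128 - 80 = 48 mL
EF = SV/EDV * 100 = 48/128 * 100
EF = 37.5%


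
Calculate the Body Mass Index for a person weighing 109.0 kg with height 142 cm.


BMI = weight / height^2
height = 142 cm = 1.42 m
BMI = 109.0 / 1.42^2
BMI = 54.06 kg/m^2


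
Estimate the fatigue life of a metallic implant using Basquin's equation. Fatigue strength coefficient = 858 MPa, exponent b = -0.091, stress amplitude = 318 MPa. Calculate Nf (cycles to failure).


sigma_a = sigma_f' * (2Nf)^b
2Nf = (sigma_a/sigma_f')^(1/b)
2Nf = (318/858)^(1/-0.091)
2Nf = 54566.352
Nf = 2.728e+04


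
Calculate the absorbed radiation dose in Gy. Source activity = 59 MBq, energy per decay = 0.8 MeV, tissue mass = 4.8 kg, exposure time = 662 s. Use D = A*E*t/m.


A = 59 MBq = 5.9000e+07 Bq
E = 0.8 MeV = 1.2816e-13 J
D = A*E*t/m = 5.9000e+07*1.2816e-13*662/4.8
D = 0.001043 Gy


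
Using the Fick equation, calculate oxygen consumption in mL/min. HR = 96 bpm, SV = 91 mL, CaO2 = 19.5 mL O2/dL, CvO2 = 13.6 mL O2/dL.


CO = HR*SV = 96*91/1000 = 8.736 L/min
a-v O2 diff = 19.5 - 13.6 = 5.9 mL/dL
VO2 = CO * (CaO2-CvO2) * 10 dL/L
VO2 = 8.736 * 5.9 * 10
VO2 = 515.4 mL/min


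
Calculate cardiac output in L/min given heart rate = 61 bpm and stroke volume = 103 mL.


CO = HR * SV
CO = 61 * 103 / 1000
CO = 6.283 L/min


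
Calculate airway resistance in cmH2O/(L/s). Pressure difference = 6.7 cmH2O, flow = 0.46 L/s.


R = dP / flow
R = 6.7 / 0.46
R = 14.57 cmH2O/(L/s)


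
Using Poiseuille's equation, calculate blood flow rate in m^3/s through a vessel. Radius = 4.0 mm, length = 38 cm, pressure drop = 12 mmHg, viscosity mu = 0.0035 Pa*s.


Q = pi*r^4*dP / (8*mu*L)
r = 0.004 m, L = 0.38 m
dP = 12 mmHg = 1599.864 Pa
Q = 1.2093e-04 m^3/s


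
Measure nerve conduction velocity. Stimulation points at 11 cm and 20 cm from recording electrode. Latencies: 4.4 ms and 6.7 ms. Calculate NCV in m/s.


Distance = (20 - 11) / 100 = 0.09 m
dt = (6.7 - 4.4) / 1000 = 0.0023 s
NCV = dist / dt = 39.13 m/s


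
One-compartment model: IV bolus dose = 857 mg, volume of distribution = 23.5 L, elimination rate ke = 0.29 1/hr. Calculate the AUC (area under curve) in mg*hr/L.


C0 = Dose/Vd = 857/23.5 = 36.4681 mg/L
AUC = C0/ke = 36.4681/0.29
AUC = 125.8 mg*hr/L


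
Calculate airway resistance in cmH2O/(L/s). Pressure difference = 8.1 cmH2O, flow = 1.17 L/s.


R = dP / flow
R = 8.1 / 1.17
R = 6.923 cmH2O/(L/s)


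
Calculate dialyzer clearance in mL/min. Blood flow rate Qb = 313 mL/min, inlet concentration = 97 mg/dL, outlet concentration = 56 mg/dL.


K = Qb * (Cb_in - Cb_out) / Cb_in
K = 313 * (97 - 56) / 97
K = 132.3 mL/min


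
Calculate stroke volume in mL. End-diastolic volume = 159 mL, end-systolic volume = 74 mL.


SV = EDV - ESV
SV = 159 - 74
SV = 85 mL


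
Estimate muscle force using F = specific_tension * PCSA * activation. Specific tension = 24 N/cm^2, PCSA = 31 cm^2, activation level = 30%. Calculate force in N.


F = sigma * PCSA * activation
F = 24 * 31 * 0.3
F = 223.2 N


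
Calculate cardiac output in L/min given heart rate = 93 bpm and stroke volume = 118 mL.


CO = HR * SV
CO = 93 * 118 / 1000
CO = 10.97 L/min


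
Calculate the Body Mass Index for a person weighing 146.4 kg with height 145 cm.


BMI = weight / height^2
height = 145 cm = 1.45 m
BMI = 146.4 / 1.45^2
BMI = 69.63 kg/m^2


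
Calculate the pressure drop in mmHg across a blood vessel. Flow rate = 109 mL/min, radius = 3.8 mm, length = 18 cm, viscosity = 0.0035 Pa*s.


dP = 8*mu*L*Q / (pi*r^4)
Q = 109 mL/min = 1.81667e-06 m^3/s
dP = 13.9773 Pa = 13.9773 / 133.322 mmHg = 0.1048 mmHg


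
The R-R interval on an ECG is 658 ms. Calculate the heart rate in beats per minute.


HR = 60 / RR_interval(s)
RR = 658 ms = 0.658 s
HR = 60 / 0.658 = 91.19 bpm


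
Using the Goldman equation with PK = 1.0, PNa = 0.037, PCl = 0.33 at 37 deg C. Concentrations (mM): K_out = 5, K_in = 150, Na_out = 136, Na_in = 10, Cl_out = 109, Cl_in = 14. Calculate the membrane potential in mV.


Vm = (RT/F)*ln((PK*Ko + PNa*Nao + PCl*Cli)/(PK*Ki + PNa*Nai + PCl*Clo))
Numer = 14.652, Denom = 186.34
Vm = -67.96 mV


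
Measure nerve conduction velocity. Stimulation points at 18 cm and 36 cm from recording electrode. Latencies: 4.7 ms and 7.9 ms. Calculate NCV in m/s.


Distance = (36 - 18) / 100 = 0.18 m
dt = (7.9 - 4.7) / 1000 = 0.0032 s
NCV = dist / dt = 56.25 m/s


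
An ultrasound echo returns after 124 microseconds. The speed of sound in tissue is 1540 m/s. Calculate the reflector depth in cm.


depth = c * t / 2
t = 124 us = 1.2400e-04 s
depth = 1540 * 1.2400e-04 / 2
depth = 0.09548 m = 9.548 cm


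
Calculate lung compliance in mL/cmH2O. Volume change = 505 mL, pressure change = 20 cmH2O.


C = dV / dP
C = 505 / 20
C = 25.25 mL/cmH2O


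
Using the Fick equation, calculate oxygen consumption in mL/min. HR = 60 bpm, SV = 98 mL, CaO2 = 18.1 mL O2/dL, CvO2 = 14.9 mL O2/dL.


CO = HR*SV = 60*98/1000 = 5.88 L/min
a-v O2 diff = 18.1 - 14.9 = 3.2 mL/dL
VO2 = CO * (CaO2-CvO2) * 10 dL/L
VO2 = 5.88 * 3.2 * 10
VO2 = 188.2 mL/min


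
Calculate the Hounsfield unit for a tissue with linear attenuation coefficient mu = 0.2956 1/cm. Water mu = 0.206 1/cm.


HU = ((mu_tissue - mu_water) / mu_water) * 1000
HU = ((0.2956 - 0.206) / 0.206) * 1000
HU = 435


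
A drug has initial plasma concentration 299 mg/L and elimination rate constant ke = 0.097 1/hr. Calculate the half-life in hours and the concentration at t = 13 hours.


t_half = ln(2) / ke = 0.693147 / 0.097 = 7.146 hr
C(t) = C0 * exp(-ke*t) = 299 * exp(-0.097*13)
C(13) = 84.73 mg/L


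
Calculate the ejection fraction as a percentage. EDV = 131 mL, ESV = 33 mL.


SV = EDV - ESV = 131 - 33 = 98 mL
EF = SV/EDV * 100 = 98/131 * 100
EF = 74.81%


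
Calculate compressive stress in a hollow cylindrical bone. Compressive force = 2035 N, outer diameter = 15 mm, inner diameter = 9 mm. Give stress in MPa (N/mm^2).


A = pi*(r_o^2 - r_i^2)
r_o = 7.5 mm, r_i = 4.5 mm
A = 113.097 mm^2
sigma = F/A = 2035 / 113.097
sigma = 17.99 MPa


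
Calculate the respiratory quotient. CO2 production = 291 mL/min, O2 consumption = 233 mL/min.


RQ = VCO2 / VO2
RQ = 291 / 233
RQ = 1.249


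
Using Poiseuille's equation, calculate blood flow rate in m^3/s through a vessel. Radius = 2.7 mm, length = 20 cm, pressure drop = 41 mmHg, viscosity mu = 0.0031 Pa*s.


Q = pi*r^4*dP / (8*mu*L)
r = 0.0027 m, L = 0.2 m
dP = 41 mmHg = 5466.202 Pa
Q = 1.8400e-04 m^3/s


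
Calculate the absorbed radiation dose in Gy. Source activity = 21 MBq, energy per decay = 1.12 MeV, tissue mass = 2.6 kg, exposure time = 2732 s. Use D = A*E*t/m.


A = 21 MBq = 2.1000e+07 Bq
E = 1.12 MeV = 1.79424e-13 J
D = A*E*t/m = 2.1000e+07*1.79424e-13*2732/2.6
D = 0.003959 Gy


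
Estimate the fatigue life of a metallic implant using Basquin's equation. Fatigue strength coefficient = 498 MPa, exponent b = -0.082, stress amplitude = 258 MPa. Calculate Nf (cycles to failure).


sigma_a = sigma_f' * (2Nf)^b
2Nf = (sigma_a/sigma_f')^(1/b)
2Nf = (258/498)^(1/-0.082)
2Nf = 3041.1956
Nf = 1521


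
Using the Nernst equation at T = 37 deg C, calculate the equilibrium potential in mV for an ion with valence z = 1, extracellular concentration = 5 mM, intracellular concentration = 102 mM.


E = (RT/(zF)) * ln(C_out/C_in)
T = 37 + 273.15 = 310.15 K
E = (8.314 * 310.15 / (1 * 96485)) * ln(5/102)
E = -80.59 mV


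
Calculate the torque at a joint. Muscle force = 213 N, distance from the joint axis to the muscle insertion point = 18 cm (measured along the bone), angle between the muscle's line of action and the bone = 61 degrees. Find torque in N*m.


Torque = F * d * sin(theta)   (moment arm = d*sin(theta))
d = 18 cm = 0.18 m
Torque = 213 * 0.18 * sin(61)
Torque = 33.53 N*m


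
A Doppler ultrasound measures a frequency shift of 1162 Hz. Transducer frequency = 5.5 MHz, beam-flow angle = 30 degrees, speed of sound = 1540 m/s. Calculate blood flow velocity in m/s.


v = fd * c / (2 * f0 * cos(theta))
v = 1162 * 1540 / (2 * 5.5000e+06 * cos(30))
v = 0.1878 m/s


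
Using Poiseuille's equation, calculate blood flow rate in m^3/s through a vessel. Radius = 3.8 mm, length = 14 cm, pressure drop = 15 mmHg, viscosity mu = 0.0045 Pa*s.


Q = pi*r^4*dP / (8*mu*L)
r = 0.0038 m, L = 0.14 m
dP = 15 mmHg = 1999.83 Pa
Q = 2.5992e-04 m^3/s


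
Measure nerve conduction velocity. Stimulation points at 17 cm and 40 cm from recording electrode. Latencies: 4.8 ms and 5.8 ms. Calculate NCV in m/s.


Distance = (40 - 17) / 100 = 0.23 m
dt = (5.8 - 4.8) / 1000 = 0.001 s
NCV = dist / dt = 230 m/s


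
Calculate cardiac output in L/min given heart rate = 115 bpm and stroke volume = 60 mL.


CO = HR * SV
CO = 115 * 60 / 1000
CO = 6.9 L/min


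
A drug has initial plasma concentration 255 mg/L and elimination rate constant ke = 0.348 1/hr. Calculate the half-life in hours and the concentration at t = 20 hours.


t_half = ln(2) / ke = 0.693147 / 0.348 = 1.992 hr
C(t) = C0 * exp(-ke*t) = 255 * exp(-0.348*20)
C(20) = 0.242 mg/L


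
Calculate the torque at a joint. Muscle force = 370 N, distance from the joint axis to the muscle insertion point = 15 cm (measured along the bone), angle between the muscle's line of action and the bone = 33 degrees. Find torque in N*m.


Torque = F * d * sin(theta)   (moment arm = d*sin(theta))
d = 15 cm = 0.15 m
Torque = 370 * 0.15 * sin(33)
Torque = 30.23 N*m


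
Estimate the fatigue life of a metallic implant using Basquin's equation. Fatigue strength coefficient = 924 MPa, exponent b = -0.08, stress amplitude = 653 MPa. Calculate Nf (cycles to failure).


sigma_a = sigma_f' * (2Nf)^b
2Nf = (sigma_a/sigma_f')^(1/b)
2Nf = (653/924)^(1/-0.08)
2Nf = 76.645185
Nf = 38.32


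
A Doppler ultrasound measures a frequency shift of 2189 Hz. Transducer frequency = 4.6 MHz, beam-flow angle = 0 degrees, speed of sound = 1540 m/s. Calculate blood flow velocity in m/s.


v = fd * c / (2 * f0 * cos(theta))
v = 2189 * 1540 / (2 * 4.6000e+06 * cos(0))
v = 0.3664 m/s


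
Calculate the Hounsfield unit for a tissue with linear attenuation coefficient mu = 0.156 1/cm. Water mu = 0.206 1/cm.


HU = ((mu_tissue - mu_water) / mu_water) * 1000
HU = ((0.156 - 0.206) / 0.206) * 1000
HU = -242.7


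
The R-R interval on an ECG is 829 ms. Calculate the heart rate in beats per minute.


HR = 60 / RR_interval(s)
RR = 829 ms = 0.829 s
HR = 60 / 0.829 = 72.38 bpm


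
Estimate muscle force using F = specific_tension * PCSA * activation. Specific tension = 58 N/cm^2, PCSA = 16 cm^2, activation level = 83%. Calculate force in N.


F = sigma * PCSA * activation
F = 58 * 16 * 0.83
F = 770.2 N


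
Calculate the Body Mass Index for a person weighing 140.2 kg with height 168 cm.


BMI = weight / height^2
height = 168 cm = 1.68 m
BMI = 140.2 / 1.68^2
BMI = 49.67 kg/m^2


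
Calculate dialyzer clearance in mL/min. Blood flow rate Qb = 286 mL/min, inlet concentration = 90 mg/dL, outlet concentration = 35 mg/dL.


K = Qb * (Cb_in - Cb_out) / Cb_in
K = 286 * (90 - 35) / 90
K = 174.8 mL/min


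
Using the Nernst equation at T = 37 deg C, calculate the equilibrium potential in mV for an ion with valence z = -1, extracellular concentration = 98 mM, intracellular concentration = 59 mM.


E = (RT/(zF)) * ln(C_out/C_in)
T = 37 + 273.15 = 310.15 K
E = (8.314 * 310.15 / (-1 * 96485)) * ln(98/59)
E = -13.56 mV


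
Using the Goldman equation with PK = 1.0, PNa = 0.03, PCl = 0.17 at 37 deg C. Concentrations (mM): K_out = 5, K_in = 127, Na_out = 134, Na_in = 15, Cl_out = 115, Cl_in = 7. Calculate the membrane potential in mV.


Vm = (RT/F)*ln((PK*Ko + PNa*Nao + PCl*Cli)/(PK*Ki + PNa*Nai + PCl*Clo))
Numer = 10.21, Denom = 147
Vm = -71.28 mV


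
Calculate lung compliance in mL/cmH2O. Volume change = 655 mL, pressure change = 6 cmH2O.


C = dV / dP
C = 655 / 6
C = 109.2 mL/cmH2O


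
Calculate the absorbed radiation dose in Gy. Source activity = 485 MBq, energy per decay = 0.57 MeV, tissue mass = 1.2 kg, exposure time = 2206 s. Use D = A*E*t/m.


A = 485 MBq = 4.8500e+08 Bq
E = 0.57 MeV = 9.1314e-14 J
D = A*E*t/m = 4.8500e+08*9.1314e-14*2206/1.2
D = 0.08141 Gy


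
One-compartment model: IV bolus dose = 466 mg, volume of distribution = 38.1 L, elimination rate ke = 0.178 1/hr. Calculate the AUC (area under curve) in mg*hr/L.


C0 = Dose/Vd = 466/38.1 = 12.231 mg/L
AUC = C0/ke = 12.231/0.178
AUC = 68.71 mg*hr/L


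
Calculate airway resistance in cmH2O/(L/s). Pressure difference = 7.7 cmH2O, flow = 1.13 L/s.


R = dP / flow
R = 7.7 / 1.13
R = 6.814 cmH2O/(L/s)


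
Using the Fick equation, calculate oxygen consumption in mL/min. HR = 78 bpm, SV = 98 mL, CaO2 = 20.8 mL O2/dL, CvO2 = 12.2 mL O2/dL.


CO = HR*SV = 78*98/1000 = 7.644 L/min
a-v O2 diff = 20.8 - 12.2 = 8.6 mL/dL
VO2 = CO * (CaO2-CvO2) * 10 dL/L
VO2 = 7.644 * 8.6 * 10
VO2 = 657.4 mL/min


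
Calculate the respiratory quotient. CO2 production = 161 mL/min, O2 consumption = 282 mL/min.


RQ = VCO2 / VO2
RQ = 161 / 282
RQ = 0.5709


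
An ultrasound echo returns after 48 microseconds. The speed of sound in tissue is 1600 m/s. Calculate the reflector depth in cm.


depth = c * t / 2
t = 48 us = 4.8000e-05 s
depth = 1600 * 4.8000e-05 / 2
depth = 0.0384 m = 3.84 cm


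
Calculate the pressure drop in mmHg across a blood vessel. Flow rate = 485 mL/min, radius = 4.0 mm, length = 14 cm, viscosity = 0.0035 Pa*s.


dP = 8*mu*L*Q / (pi*r^4)
Q = 485 mL/min = 8.08333e-06 m^3/s
dP = 39.3991 Pa = 39.3991 / 133.322 mmHg = 0.2955 mmHg


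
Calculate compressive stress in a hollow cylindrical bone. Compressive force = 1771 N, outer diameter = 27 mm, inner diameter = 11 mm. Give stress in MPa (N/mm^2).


A = pi*(r_o^2 - r_i^2)
r_o = 13.5 mm, r_i = 5.5 mm
A = 477.522 mm^2
sigma = F/A = 1771 / 477.522
sigma = 3.709 MPa


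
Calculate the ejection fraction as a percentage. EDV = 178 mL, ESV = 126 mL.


SV = EDV - ESV = 178 - 126 = 52 mL
EF = SV/EDV * 100 = 52/178 * 100
EF = 29.21%


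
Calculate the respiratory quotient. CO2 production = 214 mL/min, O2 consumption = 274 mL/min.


RQ = VCO2 / VO2
RQ = 214 / 274
RQ = 0.781


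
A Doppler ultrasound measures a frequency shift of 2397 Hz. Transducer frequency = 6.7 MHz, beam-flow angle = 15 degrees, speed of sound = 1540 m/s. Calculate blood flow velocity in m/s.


v = fd * c / (2 * f0 * cos(theta))
v = 2397 * 1540 / (2 * 6.7000e+06 * cos(15))
v = 0.2852 m/s


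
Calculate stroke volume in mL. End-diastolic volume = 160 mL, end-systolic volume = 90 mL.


SV = EDV - ESV
SV = 160 - 90
SV = 70 mL
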